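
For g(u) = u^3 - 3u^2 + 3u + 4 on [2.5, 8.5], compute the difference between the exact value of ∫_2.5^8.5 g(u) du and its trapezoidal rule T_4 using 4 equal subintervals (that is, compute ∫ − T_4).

-30.375

Exact integral: ∫_2.5^8.5 g(u) du = 819.75.
T_4 = 850.125.
Error = 819.75 − 850.125 = -30.375.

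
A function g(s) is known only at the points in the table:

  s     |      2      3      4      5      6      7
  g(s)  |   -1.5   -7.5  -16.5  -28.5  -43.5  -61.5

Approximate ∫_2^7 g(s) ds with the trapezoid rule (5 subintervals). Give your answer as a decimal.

Δs = 1.
T_5 = (1/2)·[(-1.5) + 2·(-7.5) + 2·(-16.5) + 2·(-28.5) + 2·(-43.5) + (-61.5)] = -127.5.

-127.5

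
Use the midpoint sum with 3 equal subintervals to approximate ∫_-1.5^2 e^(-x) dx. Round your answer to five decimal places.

4.10931

Δx = (2 − (-1.5))/3 = 7/6.
Midpoints: -11/12, 0.25, 17/12.
f(-11/12) ≈ 2.50094, f(0.25) ≈ 0.77880, f(17/12) ≈ 0.24252.
Sum = Δx · [f(-11/12) + f(0.25) + f(17/12)].
Sum ≈ 4.10931.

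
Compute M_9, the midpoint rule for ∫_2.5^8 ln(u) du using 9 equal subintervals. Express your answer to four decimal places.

Δu = (8 − 2.5)/9 = 11/18.
Midpoints: 101/36, 41/12, 145/36, 167/36, 5.25, 211/36, 233/36, 85/12, 277/36.
f(101/36) ≈ 1.0316, f(41/12) ≈ 1.2287, f(145/36) ≈ 1.3932, f(167/36) ≈ 1.5345, f(5.25) ≈ 1.6582, f(211/36) ≈ 1.7683, f(233/36) ≈ 1.8675, f(85/12) ≈ 1.9577, f(277/36) ≈ 2.0405.
Sum = Δu · [f(101/36) + f(41/12) + f(145/36) + ...].
Sum ≈ 8.8491.

8.8491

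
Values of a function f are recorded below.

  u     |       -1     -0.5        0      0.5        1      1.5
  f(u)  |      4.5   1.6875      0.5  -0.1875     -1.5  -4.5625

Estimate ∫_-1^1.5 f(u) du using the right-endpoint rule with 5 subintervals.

-2.03125

Δu = 0.5.
Sum = 0.5·[1.6875 + 0.5 + (-0.1875) + (-1.5) + (-4.5625)] = -2.03125.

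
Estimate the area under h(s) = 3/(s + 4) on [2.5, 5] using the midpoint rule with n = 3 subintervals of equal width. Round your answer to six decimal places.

Δs = (5 − 2.5)/3 = 5/6.
Midpoints: 35/12, 3.75, 55/12.
h(35/12) = 36/83, h(3.75) = 12/31, h(55/12) = 36/103.
Sum = Δs · [h(35/12) + h(3.75) + h(55/12)].
Sum ≈ 0.975289.

0.975289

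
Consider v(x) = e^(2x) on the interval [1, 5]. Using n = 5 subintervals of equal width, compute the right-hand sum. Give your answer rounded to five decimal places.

Δx = (5 − 1)/5 = 0.8.
Right endpoints: 1.8, 2.6, 3.4, 4.2, 5.
v(1.8) ≈ 36.59823, v(2.6) ≈ 181.27224, v(3.4) ≈ 897.84729, v(4.2) ≈ 4447.06675, v(5) ≈ 22026.46579.
Sum = Δx · [v(1.8) + v(2.6) + v(3.4) + v(4.2) + v(5)].
Sum ≈ 22071.40025.

22071.40025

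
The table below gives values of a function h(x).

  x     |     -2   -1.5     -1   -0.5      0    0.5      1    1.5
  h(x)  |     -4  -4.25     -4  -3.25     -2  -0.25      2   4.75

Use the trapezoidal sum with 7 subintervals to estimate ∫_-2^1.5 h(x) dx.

-5.6875

Δx = 0.5.
T_7 = (0.5/2)·[(-4) + 2·(-4.25) + 2·(-4) + 2·(-3.25) + 2·(-2) + 2·(-0.25) + 2·2 + 4.75] = -5.6875.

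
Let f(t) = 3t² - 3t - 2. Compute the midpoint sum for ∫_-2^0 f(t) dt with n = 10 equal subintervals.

9.98

Δt = (0 − (-2))/10 = 0.2.
Midpoints: -1.9, -1.7, -1.5, -1.3, -1.1, -0.9, -0.7, -0.5, -0.3, -0.1.
f(-1.9) = 14.53, f(-1.7) = 11.77, f(-1.5) = 9.25, f(-1.3) = 6.97, f(-1.1) = 4.93, f(-0.9) = 3.13, f(-0.7) = 1.57, f(-0.5) = 0.25, f(-0.3) = -0.83, f(-0.1) = -1.67.
Sum = Δt · [f(-1.9) + f(-1.7) + f(-1.5) + ...].
Sum = 9.98.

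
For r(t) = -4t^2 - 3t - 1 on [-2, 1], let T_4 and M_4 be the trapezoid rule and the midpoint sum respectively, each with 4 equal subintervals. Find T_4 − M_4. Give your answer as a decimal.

T_4 = -11.625.
M_4 = -9.9375.
T_4 − M_4 = -1.6875.

-1.6875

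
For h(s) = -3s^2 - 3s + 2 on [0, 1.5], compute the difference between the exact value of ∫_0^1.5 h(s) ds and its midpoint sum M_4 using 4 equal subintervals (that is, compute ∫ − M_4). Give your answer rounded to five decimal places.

-0.05273

Exact integral: ∫_0^1.5 h(s) ds = -3.75.
M_4 ≈ -3.6972656.
Error ≈ -3.75 − (-3.6972656) ≈ -0.05273.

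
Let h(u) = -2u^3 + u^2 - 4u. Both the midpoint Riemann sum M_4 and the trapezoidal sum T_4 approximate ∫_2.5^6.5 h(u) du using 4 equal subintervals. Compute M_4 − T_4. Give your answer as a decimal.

M_4 = -850.
T_4 = -876.
M_4 − T_4 = 26.

26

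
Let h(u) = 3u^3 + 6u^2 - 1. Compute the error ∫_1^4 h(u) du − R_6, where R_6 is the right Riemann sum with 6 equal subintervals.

-73.3125

Exact integral: ∫_1^4 h(u) du = 314.25.
R_6 = 387.5625.
Error = 314.25 − 387.5625 = -73.3125.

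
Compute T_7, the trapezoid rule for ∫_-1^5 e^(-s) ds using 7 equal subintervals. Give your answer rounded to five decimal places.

Δs = (5 − (-1))/7 = 6/7.
f(-1) ≈ 2.71828, f(-1/7) ≈ 1.15356, f(5/7) ≈ 0.48954, f(11/7) ≈ 0.20775, f(17/7) ≈ 0.08816, f(23/7) ≈ 0.03741, f(29/7) ≈ 0.01588, f(5) ≈ 0.00674.
T_7 = (Δs/2)·[f(s_0) + 2f(s_1) + ... + 2f(s_{6}) + f(s_7)].
Sum ≈ 2.87556.

2.87556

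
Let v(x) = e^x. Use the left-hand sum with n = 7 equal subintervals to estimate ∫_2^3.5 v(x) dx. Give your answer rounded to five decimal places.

Δx = (3.5 − 2)/7 = 3/14.
Left endpoints: 2, 31/14, 17/7, 37/14, 20/7, 43/14, 23/7.
v(2) ≈ 7.38906, v(31/14) ≈ 9.15487, v(17/7) ≈ 11.34267, v(37/14) ≈ 14.05330, v(20/7) ≈ 17.41171, v(43/14) ≈ 21.57270, v(23/7) ≈ 26.72807.
Sum = Δx · [v(2) + v(31/14) + v(17/7) + ...].
Sum ≈ 23.06836.

23.06836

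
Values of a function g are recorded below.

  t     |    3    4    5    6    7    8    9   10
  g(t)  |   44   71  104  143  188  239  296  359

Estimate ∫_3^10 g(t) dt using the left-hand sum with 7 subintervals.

Δt = 1.
Sum = 1·[44 + 71 + 104 + 143 + 188 + 239 + 296] = 1085.

1085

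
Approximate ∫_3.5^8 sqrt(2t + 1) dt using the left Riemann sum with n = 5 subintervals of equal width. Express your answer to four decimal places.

15.2317

Δt = (8 − 3.5)/5 = 0.9.
Left endpoints: 3.5, 4.4, 5.3, 6.2, 7.1.
f(3.5) ≈ 2.8284, f(4.4) ≈ 3.1305, f(5.3) ≈ 3.4059, f(6.2) ≈ 3.6606, f(7.1) ≈ 3.8987.
Sum = Δt · [f(3.5) + f(4.4) + f(5.3) + f(6.2) + f(7.1)].
Sum ≈ 15.2317.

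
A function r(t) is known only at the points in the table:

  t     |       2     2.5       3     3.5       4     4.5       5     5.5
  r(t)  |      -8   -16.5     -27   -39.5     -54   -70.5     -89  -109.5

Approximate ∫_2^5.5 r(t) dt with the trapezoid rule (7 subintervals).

Δt = 0.5.
T_7 = (0.5/2)·[(-8) + 2·(-16.5) + 2·(-27) + 2·(-39.5) + 2·(-54) + 2·(-70.5) + 2·(-89) + (-109.5)] = -177.625.

-177.625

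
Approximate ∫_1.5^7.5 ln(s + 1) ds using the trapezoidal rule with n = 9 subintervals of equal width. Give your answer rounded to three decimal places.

9.889

Δs = (7.5 − 1.5)/9 = 2/3.
f(1.5) ≈ 0.916, f(13/6) ≈ 1.153, f(17/6) ≈ 1.344, f(3.5) ≈ 1.504, f(25/6) ≈ 1.642, f(29/6) ≈ 1.764, f(5.5) ≈ 1.872, f(37/6) ≈ 1.969, f(41/6) ≈ 2.058, f(7.5) ≈ 2.140.
T_9 = (Δs/2)·[f(s_0) + 2f(s_1) + ... + 2f(s_{8}) + f(s_9)].
Sum ≈ 9.889.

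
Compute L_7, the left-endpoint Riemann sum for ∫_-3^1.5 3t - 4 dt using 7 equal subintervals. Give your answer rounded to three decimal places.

-32.464

Δt = (1.5 − (-3))/7 = 9/14.
Left endpoints: -3, -33/14, -12/7, -15/14, -3/7, 3/14, 6/7.
f(-3) = -13, f(-33/14) = -155/14, f(-12/7) = -64/7, f(-15/14) = -101/14, f(-3/7) = -37/7, f(3/14) = -47/14, f(6/7) = -10/7.
Sum = Δt · [f(-3) + f(-33/14) + f(-12/7) + ...].
Sum ≈ -32.464.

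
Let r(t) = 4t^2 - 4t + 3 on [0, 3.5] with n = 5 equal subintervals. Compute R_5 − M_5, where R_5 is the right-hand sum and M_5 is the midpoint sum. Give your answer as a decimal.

13.965

R_5 = 56.56.
M_5 = 42.595.
R_5 − M_5 = 13.965.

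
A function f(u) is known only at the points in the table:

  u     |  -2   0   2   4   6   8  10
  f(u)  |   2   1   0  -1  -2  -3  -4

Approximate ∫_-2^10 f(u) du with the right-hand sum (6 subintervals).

Δu = 2.
Sum = 2·[1 + 0 + (-1) + (-2) + (-3) + (-4)] = -18.

-18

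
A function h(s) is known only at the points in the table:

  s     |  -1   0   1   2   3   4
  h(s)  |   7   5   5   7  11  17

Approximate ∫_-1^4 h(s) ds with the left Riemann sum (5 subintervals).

Δs = 1.
Sum = 1·[7 + 5 + 5 + 7 + 11] = 35.

35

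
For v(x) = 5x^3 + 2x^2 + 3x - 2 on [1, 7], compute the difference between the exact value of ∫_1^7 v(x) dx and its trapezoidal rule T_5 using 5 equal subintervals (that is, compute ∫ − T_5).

Exact integral: ∫_1^7 v(x) dx = 3288.
T_5 = 3377.28.
Error = 3288 − 3377.28 = -89.28.

-89.28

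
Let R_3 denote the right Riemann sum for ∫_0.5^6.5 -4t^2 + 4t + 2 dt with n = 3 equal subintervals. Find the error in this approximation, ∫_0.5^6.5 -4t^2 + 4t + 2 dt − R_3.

160

Exact integral: ∫_0.5^6.5 f(t) dt = -270.
R_3 = -430.
Error = -270 − (-430) = 160.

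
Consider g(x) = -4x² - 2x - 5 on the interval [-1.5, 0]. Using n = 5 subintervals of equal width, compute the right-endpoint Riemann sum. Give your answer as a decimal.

-8.94

Δx = (0 − (-1.5))/5 = 0.3.
Right endpoints: -1.2, -0.9, -0.6, -0.3, 0.
g(-1.2) = -8.36, g(-0.9) = -6.44, g(-0.6) = -5.24, g(-0.3) = -4.76, g(0) = -5.
Sum = Δx · [g(-1.2) + g(-0.9) + g(-0.6) + g(-0.3) + g(0)].
Sum = -8.94.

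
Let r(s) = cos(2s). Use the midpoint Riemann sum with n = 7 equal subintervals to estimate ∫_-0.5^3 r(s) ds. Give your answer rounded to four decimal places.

0.2931

Δs = (3 − (-0.5))/7 = 0.5.
Midpoints: -0.25, 0.25, 0.75, 1.25, 1.75, 2.25, 2.75.
r(-0.25) ≈ 0.8776, r(0.25) ≈ 0.8776, r(0.75) ≈ 0.0707, r(1.25) ≈ -0.8011, r(1.75) ≈ -0.9365, r(2.25) ≈ -0.2108, r(2.75) ≈ 0.7087.
Sum = Δs · [r(-0.25) + r(0.25) + r(0.75) + ...].
Sum ≈ 0.2931.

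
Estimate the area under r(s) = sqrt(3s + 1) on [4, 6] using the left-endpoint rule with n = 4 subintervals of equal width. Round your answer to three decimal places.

7.798

Δs = (6 − 4)/4 = 0.5.
Left endpoints: 4, 4.5, 5, 5.5.
r(4) ≈ 3.606, r(4.5) ≈ 3.808, r(5) ≈ 4.000, r(5.5) ≈ 4.183.
Sum = Δs · [r(4) + r(4.5) + r(5) + r(5.5)].
Sum ≈ 7.798.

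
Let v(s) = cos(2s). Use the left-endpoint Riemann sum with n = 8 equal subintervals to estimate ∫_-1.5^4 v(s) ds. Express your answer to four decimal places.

0.1830

Δs = (4 − (-1.5))/8 = 0.6875.
Left endpoints: -1.5, -0.8125, -0.125, 0.5625, 1.25, 1.9375, 2.625, 3.3125.
v(-1.5) ≈ -0.9900, v(-0.8125) ≈ -0.0542, v(-0.125) ≈ 0.9689, v(0.5625) ≈ 0.4312, v(1.25) ≈ -0.8011, v(1.9375) ≈ -0.7429, v(2.625) ≈ 0.5121, v(3.3125) ≈ 0.9421.
Sum = Δs · [v(-1.5) + v(-0.8125) + v(-0.125) + ...].
Sum ≈ 0.1830.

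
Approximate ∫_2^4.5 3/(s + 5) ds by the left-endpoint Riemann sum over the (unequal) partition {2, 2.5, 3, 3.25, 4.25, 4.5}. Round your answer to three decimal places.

Subinterval widths: 0.5, 0.5, 0.25, 1, 0.25.
Left endpoints: 2, 2.5, 3, 3.25, 4.25.
f(2) = 3/7, f(2.5) = 0.4, f(3) = 0.375, f(3.25) = 4/11, f(4.25) = 12/37.
Sum = Σ Δs_i · f(s_i).
Sum ≈ 0.953.

0.953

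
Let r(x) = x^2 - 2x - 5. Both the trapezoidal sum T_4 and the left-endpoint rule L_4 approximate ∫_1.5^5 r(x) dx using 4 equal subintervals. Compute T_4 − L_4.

6.890625

T_4 = 0.73828125.
L_4 = -6.15234375.
T_4 − L_4 = 6.890625.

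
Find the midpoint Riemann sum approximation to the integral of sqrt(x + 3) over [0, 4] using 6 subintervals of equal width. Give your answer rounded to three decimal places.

8.885

Δx = (4 − 0)/6 = 2/3.
Midpoints: 1/3, 1, 5/3, 7/3, 3, 11/3.
f(1/3) ≈ 1.826, f(1) ≈ 2.000, f(5/3) ≈ 2.160, f(7/3) ≈ 2.309, f(3) ≈ 2.449, f(11/3) ≈ 2.582.
Sum = Δx · [f(1/3) + f(1) + f(5/3) + ...].
Sum ≈ 8.885.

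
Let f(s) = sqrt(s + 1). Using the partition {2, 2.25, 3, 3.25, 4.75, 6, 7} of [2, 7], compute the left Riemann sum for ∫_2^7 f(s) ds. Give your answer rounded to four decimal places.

Subinterval widths: 0.25, 0.75, 0.25, 1.5, 1.25, 1.
Left endpoints: 2, 2.25, 3, 3.25, 4.75, 6.
f(2) ≈ 1.7321, f(2.25) ≈ 1.8028, f(3) ≈ 2.0000, f(3.25) ≈ 2.0616, f(4.75) ≈ 2.3979, f(6) ≈ 2.6458.
Sum = Σ Δs_i · f(s_i).
Sum ≈ 11.0206.

11.0206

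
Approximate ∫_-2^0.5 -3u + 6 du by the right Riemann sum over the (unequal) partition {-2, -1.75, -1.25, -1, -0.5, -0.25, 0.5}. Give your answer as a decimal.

18.75

Subinterval widths: 0.25, 0.5, 0.25, 0.5, 0.25, 0.75.
Right endpoints: -1.75, -1.25, -1, -0.5, -0.25, 0.5.
f(-1.75) = 11.25, f(-1.25) = 9.75, f(-1) = 9, f(-0.5) = 7.5, f(-0.25) = 6.75, f(0.5) = 4.5.
Sum = Σ Δu_i · f(u_i).
Sum = 18.75.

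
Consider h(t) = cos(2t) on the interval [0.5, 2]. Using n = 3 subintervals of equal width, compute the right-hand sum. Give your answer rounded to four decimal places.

-1.0299

Δt = (2 − 0.5)/3 = 0.5.
Right endpoints: 1, 1.5, 2.
h(1) ≈ -0.4161, h(1.5) ≈ -0.9900, h(2) ≈ -0.6536.
Sum = Δt · [h(1) + h(1.5) + h(2)].
Sum ≈ -1.0299.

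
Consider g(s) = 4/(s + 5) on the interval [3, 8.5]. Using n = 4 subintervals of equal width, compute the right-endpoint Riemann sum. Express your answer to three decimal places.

Δs = (8.5 − 3)/4 = 1.375.
Right endpoints: 4.375, 5.75, 7.125, 8.5.
g(4.375) = 32/75, g(5.75) = 16/43, g(7.125) = 32/97, g(8.5) = 8/27.
Sum = Δs · [g(4.375) + g(5.75) + g(7.125) + g(8.5)].
Sum ≈ 1.959.

1.959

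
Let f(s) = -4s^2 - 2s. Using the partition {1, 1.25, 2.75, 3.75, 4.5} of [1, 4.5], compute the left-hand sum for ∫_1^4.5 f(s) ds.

Subinterval widths: 0.25, 1.5, 1, 0.75.
Left endpoints: 1, 1.25, 2.75, 3.75.
f(1) = -6, f(1.25) = -8.75, f(2.75) = -35.75, f(3.75) = -63.75.
Sum = Σ Δs_i · f(s_i).
Sum = -98.1875.

-98.1875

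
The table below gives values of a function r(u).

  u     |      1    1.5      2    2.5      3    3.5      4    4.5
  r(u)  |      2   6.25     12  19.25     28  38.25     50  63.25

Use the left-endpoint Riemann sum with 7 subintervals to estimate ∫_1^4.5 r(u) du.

77.875

Δu = 0.5.
Sum = 0.5·[2 + 6.25 + 12 + 19.25 + 28 + 38.25 + 50] = 77.875.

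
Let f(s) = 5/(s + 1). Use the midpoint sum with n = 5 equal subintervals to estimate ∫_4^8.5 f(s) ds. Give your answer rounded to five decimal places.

3.20442

Δs = (8.5 − 4)/5 = 0.9.
Midpoints: 4.45, 5.35, 6.25, 7.15, 8.05.
f(4.45) = 100/109, f(5.35) = 100/127, f(6.25) = 20/29, f(7.15) = 100/163, f(8.05) = 100/181.
Sum = Δs · [f(4.45) + f(5.35) + f(6.25) + f(7.15) + f(8.05)].
Sum ≈ 3.20442.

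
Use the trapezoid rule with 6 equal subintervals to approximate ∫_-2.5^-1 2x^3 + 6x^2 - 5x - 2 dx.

20.2734375

Δx = (-1 − (-2.5))/6 = 0.25.
f(-2.5) = 16.75, f(-2.25) = 16.84375, f(-2) = 16, f(-1.75) = 14.40625, f(-1.5) = 12.25, f(-1.25) = 9.71875, f(-1) = 7.
T_6 = (Δx/2)·[f(x_0) + 2f(x_1) + ... + 2f(x_{5}) + f(x_6)].
Sum = 20.2734375.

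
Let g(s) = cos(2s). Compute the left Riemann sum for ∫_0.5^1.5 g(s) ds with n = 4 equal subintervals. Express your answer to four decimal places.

Δs = (1.5 − 0.5)/4 = 0.25.
Left endpoints: 0.5, 0.75, 1, 1.25.
g(0.5) ≈ 0.5403, g(0.75) ≈ 0.0707, g(1) ≈ -0.4161, g(1.25) ≈ -0.8011.
Sum = Δs · [g(0.5) + g(0.75) + g(1) + g(1.25)].
Sum ≈ -0.1516.

-0.1516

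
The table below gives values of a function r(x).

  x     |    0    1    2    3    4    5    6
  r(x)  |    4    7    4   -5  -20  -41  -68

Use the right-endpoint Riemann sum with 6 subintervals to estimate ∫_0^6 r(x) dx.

-123

Δx = 1.
Sum = 1·[7 + 4 + (-5) + (-20) + (-41) + (-68)] = -123.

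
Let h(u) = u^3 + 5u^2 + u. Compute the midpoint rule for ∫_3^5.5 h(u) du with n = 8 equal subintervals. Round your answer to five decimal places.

Δu = (5.5 − 3)/8 = 0.3125.
Midpoints: 3.15625, 3.46875, 3.78125, 4.09375, 4.40625, 4.71875, 5.03125, 5.34375.
h(3.15625) = 2765885/32768, h(3.46875) = 3452655/32768, h(3.78125) = 4238025/32768, h(4.09375) = 5127995/32768, h(4.40625) = 6128565/32768, h(4.71875) = 7245735/32768, h(5.03125) = 8485505/32768, h(5.34375) = 9853875/32768.
Sum = Δu · [h(3.15625) + h(3.46875) + h(3.78125) + ...].
Sum ≈ 451.07117.

451.07117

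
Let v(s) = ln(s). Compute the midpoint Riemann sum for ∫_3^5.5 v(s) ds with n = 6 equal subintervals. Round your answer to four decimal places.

Δs = (5.5 − 3)/6 = 5/12.
Midpoints: 77/24, 3.625, 97/24, 107/24, 4.875, 127/24.
v(77/24) ≈ 1.1658, v(3.625) ≈ 1.2879, v(97/24) ≈ 1.3967, v(107/24) ≈ 1.4948, v(4.875) ≈ 1.5841, v(127/24) ≈ 1.6661.
Sum = Δs · [v(77/24) + v(3.625) + v(97/24) + ...].
Sum ≈ 3.5814.

3.5814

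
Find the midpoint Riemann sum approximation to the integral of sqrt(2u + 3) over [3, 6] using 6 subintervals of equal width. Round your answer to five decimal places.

Δu = (6 − 3)/6 = 0.5.
Midpoints: 3.25, 3.75, 4.25, 4.75, 5.25, 5.75.
f(3.25) ≈ 3.08221, f(3.75) ≈ 3.24037, f(4.25) ≈ 3.39116, f(4.75) ≈ 3.53553, f(5.25) ≈ 3.67423, f(5.75) ≈ 3.80789.
Sum = Δu · [f(3.25) + f(3.75) + f(4.25) + ...].
Sum ≈ 10.36570.

10.36570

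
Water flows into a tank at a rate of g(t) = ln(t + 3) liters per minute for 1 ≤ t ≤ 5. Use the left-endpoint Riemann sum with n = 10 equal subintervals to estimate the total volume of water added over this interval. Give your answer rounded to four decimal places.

6.9501

Δt = (5 − 1)/10 = 0.4.
Left endpoints: 1, 1.4, 1.8, 2.2, 2.6, 3, 3.4, 3.8, 4.2, 4.6.
g(1) ≈ 1.3863, g(1.4) ≈ 1.4816, g(1.8) ≈ 1.5686, g(2.2) ≈ 1.6487, g(2.6) ≈ 1.7228, g(3) ≈ 1.7918, g(3.4) ≈ 1.8563, g(3.8) ≈ 1.9169, g(4.2) ≈ 1.9741, g(4.6) ≈ 2.0281.
Sum = Δt · [g(1) + g(1.4) + g(1.8) + ...].
Sum ≈ 6.9501.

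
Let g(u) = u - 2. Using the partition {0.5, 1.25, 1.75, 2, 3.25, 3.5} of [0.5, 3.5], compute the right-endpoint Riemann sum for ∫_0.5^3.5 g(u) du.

Subinterval widths: 0.75, 0.5, 0.25, 1.25, 0.25.
Right endpoints: 1.25, 1.75, 2, 3.25, 3.5.
g(1.25) = -0.75, g(1.75) = -0.25, g(2) = 0, g(3.25) = 1.25, g(3.5) = 1.5.
Sum = Σ Δu_i · g(u_i).
Sum = 1.25.

1.25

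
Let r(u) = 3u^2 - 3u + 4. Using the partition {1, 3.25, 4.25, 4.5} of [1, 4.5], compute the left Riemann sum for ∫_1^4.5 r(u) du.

Subinterval widths: 2.25, 1, 0.25.
Left endpoints: 1, 3.25, 4.25.
r(1) = 4, r(3.25) = 25.9375, r(4.25) = 45.4375.
Sum = Σ Δu_i · r(u_i).
Sum = 46.296875.

46.296875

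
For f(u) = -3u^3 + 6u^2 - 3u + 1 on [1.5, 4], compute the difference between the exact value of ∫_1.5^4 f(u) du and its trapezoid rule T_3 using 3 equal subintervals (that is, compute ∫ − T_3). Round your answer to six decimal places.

Exact integral: ∫_1.5^4 f(u) du = -85.078125.
T_3 ≈ -90.50347222.
Error ≈ -85.078125 − (-90.50347222) ≈ 5.425347.

5.425347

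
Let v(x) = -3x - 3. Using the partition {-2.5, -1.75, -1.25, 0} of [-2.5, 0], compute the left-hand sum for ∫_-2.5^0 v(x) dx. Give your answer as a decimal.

5.4375

Subinterval widths: 0.75, 0.5, 1.25.
Left endpoints: -2.5, -1.75, -1.25.
v(-2.5) = 4.5, v(-1.75) = 2.25, v(-1.25) = 0.75.
Sum = Σ Δx_i · v(x_i).
Sum = 5.4375.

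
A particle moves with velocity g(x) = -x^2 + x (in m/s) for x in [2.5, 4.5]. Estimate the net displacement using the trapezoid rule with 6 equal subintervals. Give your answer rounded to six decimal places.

Δx = (4.5 − 2.5)/6 = 1/3.
g(2.5) = -3.75, g(17/6) = -187/36, g(19/6) = -247/36, g(3.5) = -8.75, g(23/6) = -391/36, g(25/6) = -475/36, g(4.5) = -15.75.
T_6 = (Δx/2)·[g(x_0) + 2g(x_1) + ... + 2g(x_{5}) + g(x_6)].
Sum ≈ -18.203704.

-18.203704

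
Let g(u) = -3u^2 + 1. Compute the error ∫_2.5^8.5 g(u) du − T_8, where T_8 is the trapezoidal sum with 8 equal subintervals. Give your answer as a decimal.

1.6875

Exact integral: ∫_2.5^8.5 g(u) du = -592.5.
T_8 = -594.1875.
Error = -592.5 − (-594.1875) = 1.6875.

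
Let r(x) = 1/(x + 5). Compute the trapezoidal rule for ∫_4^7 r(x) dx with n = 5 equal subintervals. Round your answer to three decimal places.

0.288

Δx = (7 − 4)/5 = 0.6.
r(4) = 1/9, r(4.6) = 5/48, r(5.2) = 5/51, r(5.8) = 5/54, r(6.4) = 5/57, r(7) = 1/12.
T_5 = (Δx/2)·[r(x_0) + 2r(x_1) + ... + 2r(x_{4}) + r(x_5)].
Sum ≈ 0.288.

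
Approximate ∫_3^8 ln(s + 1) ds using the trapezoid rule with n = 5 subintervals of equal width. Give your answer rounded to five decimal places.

Δs = (8 − 3)/5 = 1.
f(3) ≈ 1.38629, f(4) ≈ 1.60944, f(5) ≈ 1.79176, f(6) ≈ 1.94591, f(7) ≈ 2.07944, f(8) ≈ 2.19722.
T_5 = (Δs/2)·[f(s_0) + 2f(s_1) + ... + 2f(s_{4}) + f(s_5)].
Sum ≈ 9.21831.

9.21831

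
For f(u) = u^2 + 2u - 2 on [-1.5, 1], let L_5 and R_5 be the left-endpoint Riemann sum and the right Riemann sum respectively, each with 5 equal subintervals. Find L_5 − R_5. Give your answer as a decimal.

-1.875

L_5 = -5.625.
R_5 = -3.75.
L_5 − R_5 = -1.875.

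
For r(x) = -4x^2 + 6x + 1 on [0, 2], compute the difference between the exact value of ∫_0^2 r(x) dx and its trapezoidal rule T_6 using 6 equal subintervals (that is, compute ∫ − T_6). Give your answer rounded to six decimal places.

0.148148

Exact integral: ∫_0^2 r(x) dx ≈ 3.33333333.
T_6 ≈ 3.18518519.
Error ≈ 3.33333333 − 3.18518519 ≈ 0.148148.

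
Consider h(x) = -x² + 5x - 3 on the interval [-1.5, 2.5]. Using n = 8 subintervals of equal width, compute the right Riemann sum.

Δx = (2.5 − (-1.5))/8 = 0.5.
Right endpoints: -1, -0.5, 0, 0.5, 1, 1.5, 2, 2.5.
h(-1) = -9, h(-0.5) = -5.75, h(0) = -3, h(0.5) = -0.75, h(1) = 1, h(1.5) = 2.25, h(2) = 3, h(2.5) = 3.25.
Sum = Δx · [h(-1) + h(-0.5) + h(0) + ...].
Sum = -4.5.

-4.5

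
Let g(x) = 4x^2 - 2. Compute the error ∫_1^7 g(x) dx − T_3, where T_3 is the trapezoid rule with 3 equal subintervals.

-16

Exact integral: ∫_1^7 g(x) dx = 444.
T_3 = 460.
Error = 444 − 460 = -16.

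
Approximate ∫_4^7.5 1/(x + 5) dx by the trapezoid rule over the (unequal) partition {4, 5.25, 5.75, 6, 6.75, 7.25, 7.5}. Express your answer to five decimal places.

0.32895

Subinterval widths: 1.25, 0.5, 0.25, 0.75, 0.5, 0.25.
f(4) = 1/9, f(5.25) = 4/41, f(5.75) = 4/43, f(6) = 1/11, f(6.75) = 4/47, f(7.25) = 4/49, f(7.5) = 0.08.
On each subinterval the trapezoid contributes (Δx_i/2)·[f(x_{i-1}) + f(x_i)].
Sum ≈ 0.32895.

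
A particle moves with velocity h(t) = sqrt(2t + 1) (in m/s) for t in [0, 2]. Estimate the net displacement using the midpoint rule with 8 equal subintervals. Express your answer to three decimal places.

Δt = (2 − 0)/8 = 0.25.
Midpoints: 0.125, 0.375, 0.625, 0.875, 1.125, 1.375, 1.625, 1.875.
h(0.125) ≈ 1.118, h(0.375) ≈ 1.323, h(0.625) ≈ 1.500, h(0.875) ≈ 1.658, h(1.125) ≈ 1.803, h(1.375) ≈ 1.936, h(1.625) ≈ 2.062, h(1.875) ≈ 2.179.
Sum = Δt · [h(0.125) + h(0.375) + h(0.625) + ...].
Sum ≈ 3.395.

3.395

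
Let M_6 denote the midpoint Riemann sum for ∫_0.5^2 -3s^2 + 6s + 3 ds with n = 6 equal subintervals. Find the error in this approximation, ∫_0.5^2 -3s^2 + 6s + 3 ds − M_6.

Exact integral: ∫_0.5^2 f(s) ds = 7.875.
M_6 = 7.8984375.
Error = 7.875 − 7.8984375 = -0.0234375.

-0.0234375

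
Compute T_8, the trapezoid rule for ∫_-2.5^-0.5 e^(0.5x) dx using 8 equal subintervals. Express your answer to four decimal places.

0.9859

Δx = (-0.5 − (-2.5))/8 = 0.25.
f(-2.5) ≈ 0.2865, f(-2.25) ≈ 0.3247, f(-2) ≈ 0.3679, f(-1.75) ≈ 0.4169, f(-1.5) ≈ 0.4724, f(-1.25) ≈ 0.5353, f(-1) ≈ 0.6065, f(-0.75) ≈ 0.6873, f(-0.5) ≈ 0.7788.
T_8 = (Δx/2)·[f(x_0) + 2f(x_1) + ... + 2f(x_{7}) + f(x_8)].
Sum ≈ 0.9859.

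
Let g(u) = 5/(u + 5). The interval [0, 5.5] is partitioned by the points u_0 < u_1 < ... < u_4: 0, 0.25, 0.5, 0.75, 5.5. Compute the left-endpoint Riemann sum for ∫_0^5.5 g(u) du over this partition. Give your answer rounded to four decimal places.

Subinterval widths: 0.25, 0.25, 0.25, 4.75.
Left endpoints: 0, 0.25, 0.5, 0.75.
g(0) = 1, g(0.25) = 20/21, g(0.5) = 10/11, g(0.75) = 20/23.
Sum = Σ Δu_i · g(u_i).
Sum ≈ 4.8458.

4.8458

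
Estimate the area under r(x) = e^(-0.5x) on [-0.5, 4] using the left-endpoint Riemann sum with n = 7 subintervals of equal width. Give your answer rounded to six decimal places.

Δx = (4 − (-0.5))/7 = 9/14.
Left endpoints: -0.5, 1/7, 11/14, 10/7, 29/14, 19/7, 47/14.
r(-0.5) ≈ 1.284025, r(1/7) ≈ 0.931063, r(11/14) ≈ 0.675125, r(10/7) ≈ 0.489542, r(29/14) ≈ 0.354973, r(19/7) ≈ 0.257395, r(47/14) ≈ 0.186640.
Sum = Δx · [r(-0.5) + r(1/7) + r(11/14) + ...].
Sum ≈ 2.686348.

2.686348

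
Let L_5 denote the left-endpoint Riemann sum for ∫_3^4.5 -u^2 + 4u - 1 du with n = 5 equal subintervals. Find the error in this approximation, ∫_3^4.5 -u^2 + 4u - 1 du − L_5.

Exact integral: ∫_3^4.5 f(u) du = -0.375.
L_5 = 0.39.
Error = -0.375 − 0.39 = -0.765.

-0.765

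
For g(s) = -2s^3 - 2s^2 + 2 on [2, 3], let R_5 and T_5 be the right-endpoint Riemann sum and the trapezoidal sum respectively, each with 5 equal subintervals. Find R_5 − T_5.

R_5 = -48.08.
T_5 = -43.28.
R_5 − T_5 = -4.8.

-4.8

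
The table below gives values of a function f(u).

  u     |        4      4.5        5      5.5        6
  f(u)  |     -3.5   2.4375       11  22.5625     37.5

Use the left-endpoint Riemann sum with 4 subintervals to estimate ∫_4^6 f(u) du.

Δu = 0.5.
Sum = 0.5·[(-3.5) + 2.4375 + 11 + 22.5625] = 16.25.

16.25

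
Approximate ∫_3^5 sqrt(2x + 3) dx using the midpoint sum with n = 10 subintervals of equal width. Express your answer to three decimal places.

Δx = (5 − 3)/10 = 0.2.
Midpoints: 3.1, 3.3, 3.5, 3.7, 3.9, 4.1, 4.3, 4.5, 4.7, 4.9.
f(3.1) ≈ 3.033, f(3.3) ≈ 3.098, f(3.5) ≈ 3.162, f(3.7) ≈ 3.225, f(3.9) ≈ 3.286, f(4.1) ≈ 3.347, f(4.3) ≈ 3.406, f(4.5) ≈ 3.464, f(4.7) ≈ 3.521, f(4.9) ≈ 3.578.
Sum = Δx · [f(3.1) + f(3.3) + f(3.5) + ...].
Sum ≈ 6.624.

6.624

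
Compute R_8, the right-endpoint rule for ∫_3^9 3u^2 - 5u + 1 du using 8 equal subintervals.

599.4375

Δu = (9 − 3)/8 = 0.75.
Right endpoints: 3.75, 4.5, 5.25, 6, 6.75, 7.5, 8.25, 9.
f(3.75) = 24.4375, f(4.5) = 39.25, f(5.25) = 57.4375, f(6) = 79, f(6.75) = 103.9375, f(7.5) = 132.25, f(8.25) = 163.9375, f(9) = 199.
Sum = Δu · [f(3.75) + f(4.5) + f(5.25) + ...].
Sum = 599.4375.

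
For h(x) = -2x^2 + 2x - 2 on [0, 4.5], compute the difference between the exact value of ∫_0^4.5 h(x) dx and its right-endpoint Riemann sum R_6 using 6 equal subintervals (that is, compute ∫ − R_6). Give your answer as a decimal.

12.65625

Exact integral: ∫_0^4.5 h(x) dx = -49.5.
R_6 = -62.15625.
Error = -49.5 − (-62.15625) = 12.65625.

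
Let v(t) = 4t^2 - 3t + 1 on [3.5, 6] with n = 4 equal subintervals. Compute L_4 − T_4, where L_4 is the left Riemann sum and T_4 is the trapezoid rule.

-27.34375

L_4 = 171.015625.
T_4 = 198.359375.
L_4 − T_4 = -27.34375.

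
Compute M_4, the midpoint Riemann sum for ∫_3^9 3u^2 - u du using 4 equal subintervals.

Δu = (9 − 3)/4 = 1.5.
Midpoints: 3.75, 5.25, 6.75, 8.25.
f(3.75) = 38.4375, f(5.25) = 77.4375, f(6.75) = 129.9375, f(8.25) = 195.9375.
Sum = Δu · [f(3.75) + f(5.25) + f(6.75) + f(8.25)].
Sum = 662.625.

662.625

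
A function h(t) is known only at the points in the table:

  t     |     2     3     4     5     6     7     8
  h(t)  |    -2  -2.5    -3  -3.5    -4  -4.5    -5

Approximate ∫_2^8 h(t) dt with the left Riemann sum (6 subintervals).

-19.5

Δt = 1.
Sum = 1·[(-2) + (-2.5) + (-3) + (-3.5) + (-4) + (-4.5)] = -19.5.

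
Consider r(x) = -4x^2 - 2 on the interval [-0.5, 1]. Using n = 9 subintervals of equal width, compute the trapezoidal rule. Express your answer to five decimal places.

-4.52778

Δx = (1 − (-0.5))/9 = 1/6.
r(-0.5) = -3, r(-1/3) = -22/9, r(-1/6) = -19/9, r(0) = -2, r(1/6) = -19/9, r(1/3) = -22/9, r(0.5) = -3, r(2/3) = -34/9, r(5/6) = -43/9, r(1) = -6.
T_9 = (Δx/2)·[r(x_0) + 2r(x_1) + ... + 2r(x_{8}) + r(x_9)].
Sum ≈ -4.52778.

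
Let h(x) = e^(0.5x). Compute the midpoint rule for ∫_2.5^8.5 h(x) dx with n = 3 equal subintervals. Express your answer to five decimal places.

Δx = (8.5 − 2.5)/3 = 2.
Midpoints: 3.5, 5.5, 7.5.
h(3.5) ≈ 5.75460, h(5.5) ≈ 15.64263, h(7.5) ≈ 42.52108.
Sum = Δx · [h(3.5) + h(5.5) + h(7.5)].
Sum ≈ 127.83663.

127.83663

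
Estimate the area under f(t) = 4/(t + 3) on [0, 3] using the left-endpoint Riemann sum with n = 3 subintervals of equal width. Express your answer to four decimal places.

3.1333

Δt = (3 − 0)/3 = 1.
Left endpoints: 0, 1, 2.
f(0) = 4/3, f(1) = 1, f(2) = 0.8.
Sum = Δt · [f(0) + f(1) + f(2)].
Sum ≈ 3.1333.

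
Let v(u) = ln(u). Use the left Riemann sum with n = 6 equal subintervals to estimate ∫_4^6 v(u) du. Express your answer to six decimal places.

Δu = (6 − 4)/6 = 1/3.
Left endpoints: 4, 13/3, 14/3, 5, 16/3, 17/3.
v(4) ≈ 1.386294, v(13/3) ≈ 1.466337, v(14/3) ≈ 1.540445, v(5) ≈ 1.609438, v(16/3) ≈ 1.673976, v(17/3) ≈ 1.734601.
Sum = Δu · [v(4) + v(13/3) + v(14/3) + ...].
Sum ≈ 3.137031.

3.137031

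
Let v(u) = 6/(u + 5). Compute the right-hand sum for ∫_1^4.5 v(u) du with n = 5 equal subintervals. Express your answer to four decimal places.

Δu = (4.5 − 1)/5 = 0.7.
Right endpoints: 1.7, 2.4, 3.1, 3.8, 4.5.
v(1.7) = 60/67, v(2.4) = 30/37, v(3.1) = 20/27, v(3.8) = 15/22, v(4.5) = 12/19.
Sum = Δu · [v(1.7) + v(2.4) + v(3.1) + v(3.8) + v(4.5)].
Sum ≈ 2.6323.

2.6323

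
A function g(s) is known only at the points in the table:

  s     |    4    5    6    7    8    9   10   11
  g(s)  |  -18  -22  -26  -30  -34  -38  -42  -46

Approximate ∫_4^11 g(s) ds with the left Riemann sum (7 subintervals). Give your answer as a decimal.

-210

Δs = 1.
Sum = 1·[(-18) + (-22) + (-26) + (-30) + (-34) + (-38) + (-42)] = -210.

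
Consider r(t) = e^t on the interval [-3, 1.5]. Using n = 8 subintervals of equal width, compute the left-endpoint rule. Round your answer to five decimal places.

Δt = (1.5 − (-3))/8 = 0.5625.
Left endpoints: -3, -2.4375, -1.875, -1.3125, -0.75, -0.1875, 0.375, 0.9375.
r(-3) ≈ 0.04979, r(-2.4375) ≈ 0.08738, r(-1.875) ≈ 0.15335, r(-1.3125) ≈ 0.26915, r(-0.75) ≈ 0.47237, r(-0.1875) ≈ 0.82903, r(0.375) ≈ 1.45499, r(0.9375) ≈ 2.55359.
Sum = Δt · [r(-3) + r(-2.4375) + r(-1.875) + ...].
Sum ≈ 3.30167.

3.30167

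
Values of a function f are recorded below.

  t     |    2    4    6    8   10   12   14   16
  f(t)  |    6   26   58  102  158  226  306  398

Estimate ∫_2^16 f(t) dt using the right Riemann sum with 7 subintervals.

Δt = 2.
Sum = 2·[26 + 58 + 102 + 158 + 226 + 306 + 398] = 2548.

2548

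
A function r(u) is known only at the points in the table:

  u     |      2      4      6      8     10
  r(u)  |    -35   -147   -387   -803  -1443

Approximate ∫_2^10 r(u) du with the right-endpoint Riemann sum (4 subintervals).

-5560

Δu = 2.
Sum = 2·[(-147) + (-387) + (-803) + (-1443)] = -5560.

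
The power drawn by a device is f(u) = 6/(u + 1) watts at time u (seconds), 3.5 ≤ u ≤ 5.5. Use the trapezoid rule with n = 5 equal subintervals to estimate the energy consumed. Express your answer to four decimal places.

2.2084

Δu = (5.5 − 3.5)/5 = 0.4.
f(3.5) = 4/3, f(3.9) = 60/49, f(4.3) = 60/53, f(4.7) = 20/19, f(5.1) = 60/61, f(5.5) = 12/13.
T_5 = (Δu/2)·[f(u_0) + 2f(u_1) + ... + 2f(u_{4}) + f(u_5)].
Sum ≈ 2.2084.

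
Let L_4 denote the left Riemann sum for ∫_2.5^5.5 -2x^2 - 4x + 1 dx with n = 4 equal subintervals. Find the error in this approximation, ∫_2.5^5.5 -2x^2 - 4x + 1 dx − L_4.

-21.9375

Exact integral: ∫_2.5^5.5 f(x) dx = -145.5.
L_4 = -123.5625.
Error = -145.5 − (-123.5625) = -21.9375.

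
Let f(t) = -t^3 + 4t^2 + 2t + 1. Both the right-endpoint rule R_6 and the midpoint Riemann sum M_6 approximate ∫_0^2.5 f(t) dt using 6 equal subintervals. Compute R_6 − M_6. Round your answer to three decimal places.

R_6 ≈ 22.83058.
M_6 ≈ 19.80867.
R_6 − M_6 ≈ 3.022.

3.022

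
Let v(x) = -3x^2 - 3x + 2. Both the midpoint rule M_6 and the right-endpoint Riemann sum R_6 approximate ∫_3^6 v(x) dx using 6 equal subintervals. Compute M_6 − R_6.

23.0625

M_6 = -223.3125.
R_6 = -246.375.
M_6 − R_6 = 23.0625.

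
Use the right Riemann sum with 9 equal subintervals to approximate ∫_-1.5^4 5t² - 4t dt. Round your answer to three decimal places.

100.788

Δt = (4 − (-1.5))/9 = 11/18.
Right endpoints: -8/9, -5/18, 1/3, 17/18, 14/9, 13/6, 25/9, 61/18, 4.
f(-8/9) = 608/81, f(-5/18) = 485/324, f(1/3) = -7/9, f(17/18) = 221/324, f(14/9) = 476/81, f(13/6) = 533/36, f(25/9) = 2225/81, f(61/18) = 14213/324, f(4) = 64.
Sum = Δt · [f(-8/9) + f(-5/18) + f(1/3) + ...].
Sum ≈ 100.788.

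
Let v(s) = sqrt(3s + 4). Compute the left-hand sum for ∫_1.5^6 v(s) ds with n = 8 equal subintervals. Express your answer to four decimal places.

Δs = (6 − 1.5)/8 = 0.5625.
Left endpoints: 1.5, 2.0625, 2.625, 3.1875, 3.75, 4.3125, 4.875, 5.4375.
v(1.5) ≈ 2.9155, v(2.0625) ≈ 3.1918, v(2.625) ≈ 3.4460, v(3.1875) ≈ 3.6827, v(3.75) ≈ 3.9051, v(4.3125) ≈ 4.1155, v(4.875) ≈ 4.3157, v(5.4375) ≈ 4.5069.
Sum = Δs · [v(1.5) + v(2.0625) + v(2.625) + ...].
Sum ≈ 16.9196.

16.9196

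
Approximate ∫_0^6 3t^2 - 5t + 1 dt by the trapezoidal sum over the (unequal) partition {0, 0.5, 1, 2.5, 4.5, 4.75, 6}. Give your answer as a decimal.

Subinterval widths: 0.5, 0.5, 1.5, 2, 0.25, 1.25.
f(0) = 1, f(0.5) = -0.75, f(1) = -1, f(2.5) = 7.25, f(4.5) = 39.25, f(4.75) = 44.9375, f(6) = 79.
On each subinterval the trapezoid contributes (Δt_i/2)·[f(t_{i-1}) + f(t_i)].
Sum = 138.796875.

138.796875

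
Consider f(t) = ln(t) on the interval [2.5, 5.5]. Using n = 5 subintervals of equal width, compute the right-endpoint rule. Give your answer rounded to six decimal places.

4.315400

Δt = (5.5 − 2.5)/5 = 0.6.
Right endpoints: 3.1, 3.7, 4.3, 4.9, 5.5.
f(3.1) ≈ 1.131402, f(3.7) ≈ 1.308333, f(4.3) ≈ 1.458615, f(4.9) ≈ 1.589235, f(5.5) ≈ 1.704748.
Sum = Δt · [f(3.1) + f(3.7) + f(4.3) + f(4.9) + f(5.5)].
Sum ≈ 4.315400.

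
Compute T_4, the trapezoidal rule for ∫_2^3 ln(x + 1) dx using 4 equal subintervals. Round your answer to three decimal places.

1.249

Δx = (3 − 2)/4 = 0.25.
f(2) ≈ 1.099, f(2.25) ≈ 1.179, f(2.5) ≈ 1.253, f(2.75) ≈ 1.322, f(3) ≈ 1.386.
T_4 = (Δx/2)·[f(x_0) + 2f(x_1) + 2f(x_2) + 2f(x_3) + f(x_4)].
Sum ≈ 1.249.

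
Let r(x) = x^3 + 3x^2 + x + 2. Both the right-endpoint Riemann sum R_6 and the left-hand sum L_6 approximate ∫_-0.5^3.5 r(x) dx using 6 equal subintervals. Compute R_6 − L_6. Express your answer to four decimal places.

R_6 ≈ 124.388889.
L_6 ≈ 69.055556.
R_6 − L_6 ≈ 55.3333.

55.3333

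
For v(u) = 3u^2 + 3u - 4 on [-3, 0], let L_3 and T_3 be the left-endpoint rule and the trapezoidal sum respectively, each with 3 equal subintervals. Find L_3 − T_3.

L_3 = 12.
T_3 = 3.
L_3 − T_3 = 9.

9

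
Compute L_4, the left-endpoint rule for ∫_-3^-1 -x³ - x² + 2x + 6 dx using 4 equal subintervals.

Δx = (-1 − (-3))/4 = 0.5.
Left endpoints: -3, -2.5, -2, -1.5.
f(-3) = 18, f(-2.5) = 10.375, f(-2) = 6, f(-1.5) = 4.125.
Sum = Δx · [f(-3) + f(-2.5) + f(-2) + f(-1.5)].
Sum = 19.25.

19.25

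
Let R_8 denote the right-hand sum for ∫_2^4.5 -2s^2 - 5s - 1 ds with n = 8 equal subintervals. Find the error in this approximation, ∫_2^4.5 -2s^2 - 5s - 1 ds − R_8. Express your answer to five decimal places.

7.11263

Exact integral: ∫_2^4.5 f(s) ds ≈ -98.5416667.
R_8 ≈ -105.6542969.
Error ≈ -98.5416667 − (-105.6542969) ≈ 7.11263.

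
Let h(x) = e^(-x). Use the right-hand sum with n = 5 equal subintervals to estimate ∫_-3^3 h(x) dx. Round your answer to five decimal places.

10.36280

Δx = (3 − (-3))/5 = 1.2.
Right endpoints: -1.8, -0.6, 0.6, 1.8, 3.
h(-1.8) ≈ 6.04965, h(-0.6) ≈ 1.82212, h(0.6) ≈ 0.54881, h(1.8) ≈ 0.16530, h(3) ≈ 0.04979.
Sum = Δx · [h(-1.8) + h(-0.6) + h(0.6) + h(1.8) + h(3)].
Sum ≈ 10.36280.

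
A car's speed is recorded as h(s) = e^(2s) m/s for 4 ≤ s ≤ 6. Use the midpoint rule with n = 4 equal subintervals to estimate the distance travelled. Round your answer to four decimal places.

76652.8847

Δs = (6 − 4)/4 = 0.5.
Midpoints: 4.25, 4.75, 5.25, 5.75.
h(4.25) ≈ 4914.7688, h(4.75) ≈ 13359.7268, h(5.25) ≈ 36315.5027, h(5.75) ≈ 98715.7710.
Sum = Δs · [h(4.25) + h(4.75) + h(5.25) + h(5.75)].
Sum ≈ 76652.8847.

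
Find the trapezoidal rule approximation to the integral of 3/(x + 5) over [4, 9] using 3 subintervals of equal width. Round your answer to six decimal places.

1.330505

Δx = (9 − 4)/3 = 5/3.
f(4) = 1/3, f(17/3) = 0.28125, f(22/3) = 9/37, f(9) = 3/14.
T_3 = (Δx/2)·[f(x_0) + 2f(x_1) + 2f(x_2) + f(x_3)].
Sum ≈ 1.330505.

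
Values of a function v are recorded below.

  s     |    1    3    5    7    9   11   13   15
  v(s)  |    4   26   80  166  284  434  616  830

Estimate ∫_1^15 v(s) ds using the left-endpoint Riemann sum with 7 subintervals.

3220

Δs = 2.
Sum = 2·[4 + 26 + 80 + 166 + 284 + 434 + 616] = 3220.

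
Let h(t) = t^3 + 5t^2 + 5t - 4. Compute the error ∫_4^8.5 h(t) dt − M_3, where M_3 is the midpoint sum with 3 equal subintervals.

Exact integral: ∫_4^8.5 h(t) dt = 2280.515625.
M_3 = 2260.4765625.
Error = 2280.515625 − 2260.4765625 = 20.0390625.

20.0390625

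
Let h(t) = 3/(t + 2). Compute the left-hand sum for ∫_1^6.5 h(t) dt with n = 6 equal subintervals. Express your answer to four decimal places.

Δt = (6.5 − 1)/6 = 11/12.
Left endpoints: 1, 23/12, 17/6, 3.75, 14/3, 67/12.
h(1) = 1, h(23/12) = 36/47, h(17/6) = 18/29, h(3.75) = 12/23, h(14/3) = 0.45, h(67/12) = 36/91.
Sum = Δt · [h(1) + h(23/12) + h(17/6) + ...].
Sum ≈ 3.4412.

3.4412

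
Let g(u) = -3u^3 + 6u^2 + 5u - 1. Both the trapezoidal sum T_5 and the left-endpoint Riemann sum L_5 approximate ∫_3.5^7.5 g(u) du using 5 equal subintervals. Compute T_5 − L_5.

-341.2

T_5 = -1415.06.
L_5 = -1073.86.
T_5 − L_5 = -341.2.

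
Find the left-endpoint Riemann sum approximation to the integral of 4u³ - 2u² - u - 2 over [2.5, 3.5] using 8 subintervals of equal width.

81.921875

Δu = (3.5 − 2.5)/8 = 0.125.
Left endpoints: 2.5, 2.625, 2.75, 2.875, 3, 3.125, 3.25, 3.375.
f(2.5) = 45.5, f(2.625) = 53.9453125, f(2.75) = 63.3125, f(2.875) = 73.6484375, f(3) = 85, f(3.125) = 97.4140625, f(3.25) = 110.9375, f(3.375) = 125.6171875.
Sum = Δu · [f(2.5) + f(2.625) + f(2.75) + ...].
Sum = 81.921875.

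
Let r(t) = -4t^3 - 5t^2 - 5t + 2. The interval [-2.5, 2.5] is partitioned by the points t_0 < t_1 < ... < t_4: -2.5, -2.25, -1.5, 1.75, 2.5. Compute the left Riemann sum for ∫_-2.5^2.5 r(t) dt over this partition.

Subinterval widths: 0.25, 0.75, 3.25, 0.75.
Left endpoints: -2.5, -2.25, -1.5, 1.75.
r(-2.5) = 45.75, r(-2.25) = 33.5, r(-1.5) = 11.75, r(1.75) = -43.5.
Sum = Σ Δt_i · r(t_i).
Sum = 42.125.

42.125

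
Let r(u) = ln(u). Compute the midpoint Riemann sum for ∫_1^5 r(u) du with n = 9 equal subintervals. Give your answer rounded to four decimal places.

Δu = (5 − 1)/9 = 4/9.
Midpoints: 11/9, 5/3, 19/9, 23/9, 3, 31/9, 35/9, 13/3, 43/9.
r(11/9) ≈ 0.2007, r(5/3) ≈ 0.5108, r(19/9) ≈ 0.7472, r(23/9) ≈ 0.9383, r(3) ≈ 1.0986, r(31/9) ≈ 1.2368, r(35/9) ≈ 1.3581, r(13/3) ≈ 1.4663, r(43/9) ≈ 1.5640.
Sum = Δu · [r(11/9) + r(5/3) + r(19/9) + ...].
Sum ≈ 4.0537.

4.0537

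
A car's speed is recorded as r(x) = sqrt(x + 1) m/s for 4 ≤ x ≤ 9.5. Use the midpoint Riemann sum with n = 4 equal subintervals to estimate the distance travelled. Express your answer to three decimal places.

Δx = (9.5 − 4)/4 = 1.375.
Midpoints: 4.6875, 6.0625, 7.4375, 8.8125.
r(4.6875) ≈ 2.385, r(6.0625) ≈ 2.658, r(7.4375) ≈ 2.905, r(8.8125) ≈ 3.132.
Sum = Δx · [r(4.6875) + r(6.0625) + r(7.4375) + r(8.8125)].
Sum ≈ 15.234.

15.234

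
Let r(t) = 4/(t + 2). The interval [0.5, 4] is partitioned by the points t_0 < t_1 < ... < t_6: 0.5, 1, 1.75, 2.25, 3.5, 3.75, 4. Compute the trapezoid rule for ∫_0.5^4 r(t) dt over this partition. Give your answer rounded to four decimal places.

Subinterval widths: 0.5, 0.75, 0.5, 1.25, 0.25, 0.25.
r(0.5) = 1.6, r(1) = 4/3, r(1.75) = 16/15, r(2.25) = 16/17, r(3.5) = 8/11, r(3.75) = 16/23, r(4) = 2/3.
On each subinterval the trapezoid contributes (Δt_i/2)·[r(t_{i-1}) + r(t_i)].
Sum ≈ 3.5262.

3.5262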